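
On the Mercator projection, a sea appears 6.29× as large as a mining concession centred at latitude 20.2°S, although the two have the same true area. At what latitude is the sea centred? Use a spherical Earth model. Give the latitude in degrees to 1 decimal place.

68.0°

Mercator areal scale is sec²φ, so apparent-area ratio = sec²φ₁ / sec²φ₂ = cos²φ₂ / cos²φ₁.
cos²φ₂ / cos²φ₁ = 6.29  ⇒  cos φ₁ = cos 20.2° / √6.29 = 0.9385/2.508 = 0.3742.
φ₁ = arccos(0.3742) ≈ 68.0°.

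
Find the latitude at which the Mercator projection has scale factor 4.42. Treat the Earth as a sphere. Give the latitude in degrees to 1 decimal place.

76.9°

Mercator scale is k = sec φ = 1/cos φ.
1/cos φ = 4.42  ⇒  cos φ = 0.2262  ⇒  φ = arccos(0.2262) ≈ 76.9°.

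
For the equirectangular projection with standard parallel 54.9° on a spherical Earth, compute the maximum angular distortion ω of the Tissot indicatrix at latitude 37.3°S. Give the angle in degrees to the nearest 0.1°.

18.5°

The equidistant cylindrical projection with φ₀ = 54.9° has h = 1 (meridians true) and k = cos φ₀ / cos φ along parallels.
At 37.3°: h = 1.000, k = 0.7228; principal scales a = 1.000, b = 0.7228.
sin(ω/2) = (a − b)/(a + b) = 0.2772/1.723 = 0.1609, so ω = 2 arcsin(0.1609) ≈ 18.5°.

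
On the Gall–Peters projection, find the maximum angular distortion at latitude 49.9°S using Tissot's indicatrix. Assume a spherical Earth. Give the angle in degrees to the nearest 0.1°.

Gall–Peters is a cylindrical equal-area projection with standard parallels at ±45°. Cylindrical equal-area (φ₀ = 45°): h = cos φ / cos 45° along meridians, k = cos 45° / cos φ along parallels; h·k = 1.
At 49.9°: h = 0.9109, k = 1.098; principal scales a = 1.098, b = 0.9109.
sin(ω/2) = (a − b)/(a + b) = 0.1869/2.009 = 0.09302, so ω = 2 arcsin(0.09302) ≈ 10.7°.

10.7°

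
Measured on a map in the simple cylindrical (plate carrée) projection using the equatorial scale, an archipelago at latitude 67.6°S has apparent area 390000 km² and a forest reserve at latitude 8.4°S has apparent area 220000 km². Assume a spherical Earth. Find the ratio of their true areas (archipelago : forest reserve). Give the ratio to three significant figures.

On the plate carrée, areal scale = h·k = 1 × sec φ, so true area = apparent × cos φ.
True area of archipelago: 390000 × cos(67.6°) = 390000 × 0.3811 = 148600 km².
True area of forest reserve: 220000 × cos(8.4°) = 220000 × 0.9893 = 217600 km².
Ratio = 148600 / 217600 ≈ 0.683.

0.683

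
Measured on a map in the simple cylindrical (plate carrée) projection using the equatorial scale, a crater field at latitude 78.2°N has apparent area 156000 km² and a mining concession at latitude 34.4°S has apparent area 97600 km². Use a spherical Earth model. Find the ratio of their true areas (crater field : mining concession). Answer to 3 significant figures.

On the plate carrée, areal scale = h·k = 1 × sec φ, so true area = apparent × cos φ.
True area of crater field: 156000 × cos(78.2°) = 156000 × 0.2045 = 31900 km².
True area of mining concession: 97600 × cos(34.4°) = 97600 × 0.8251 = 80530 km².
Ratio = 31900 / 80530 ≈ 0.396.

0.396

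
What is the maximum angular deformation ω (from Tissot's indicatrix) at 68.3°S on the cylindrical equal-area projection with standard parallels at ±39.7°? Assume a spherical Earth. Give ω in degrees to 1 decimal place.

Cylindrical equal-area (φ₀ = 39.7°): h = cos φ / cos 39.7° along meridians, k = cos 39.7° / cos φ along parallels; h·k = 1.
At 68.3°: h = 0.4806, k = 2.081; principal scales a = 2.081, b = 0.4806.
sin(ω/2) = (a − b)/(a + b) = 1.600/2.561 = 0.6248, so ω = 2 arcsin(0.6248) ≈ 77.3°.

77.3°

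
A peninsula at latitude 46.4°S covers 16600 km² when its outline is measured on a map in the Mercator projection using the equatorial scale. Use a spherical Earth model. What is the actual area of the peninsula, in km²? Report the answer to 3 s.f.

The Mercator projection is conformal; its linear scale factor is the same in every direction and equals sec φ = 1/cos φ.
Areal scale = k² = sec²φ = 1/cos²(46.4°) = 1/0.6896² = 2.103.
True area = apparent / (areal scale) = 16600 / 2.103 ≈ 7890 km².

7890 km²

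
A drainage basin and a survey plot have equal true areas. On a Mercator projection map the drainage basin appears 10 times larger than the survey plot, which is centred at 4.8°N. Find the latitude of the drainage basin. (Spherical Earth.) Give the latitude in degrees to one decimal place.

On Mercator, (apparent₁)/(apparent₂) = sec²φ₁ / sec²φ₂ when true areas are equal.
cos²φ₂ / cos²φ₁ = 10  ⇒  cos φ₁ = cos 4.8° / √10 = 0.9965/3.162 = 0.3151.
φ₁ = arccos(0.3151) ≈ 71.6°.

71.6°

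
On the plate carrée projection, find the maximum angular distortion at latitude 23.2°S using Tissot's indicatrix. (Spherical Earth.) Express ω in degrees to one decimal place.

Plate carrée maps x = Rλ, y = Rφ. The meridian scale is h = 1 and the parallel scale is k = 1/cos φ = sec φ.
At 23.2°: h = 1.000, k = 1.088; principal scales a = 1.088, b = 1.000.
sin(ω/2) = (a − b)/(a + b) = 0.08798/2.088 = 0.04214, so ω = 2 arcsin(0.04214) ≈ 4.8°.

4.8°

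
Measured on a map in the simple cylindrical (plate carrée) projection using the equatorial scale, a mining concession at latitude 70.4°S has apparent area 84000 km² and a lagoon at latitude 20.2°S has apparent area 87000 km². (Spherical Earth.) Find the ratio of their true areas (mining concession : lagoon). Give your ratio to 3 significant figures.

Plate carrée has h = 1 and k = sec φ, giving areal scale sec φ; true area = (apparent area) · cos φ.
True area of mining concession: 84000 × cos(70.4°) = 84000 × 0.3355 = 28180 km².
True area of lagoon: 87000 × cos(20.2°) = 87000 × 0.9385 = 81650 km².
Ratio = 28180 / 81650 ≈ 0.345.

0.345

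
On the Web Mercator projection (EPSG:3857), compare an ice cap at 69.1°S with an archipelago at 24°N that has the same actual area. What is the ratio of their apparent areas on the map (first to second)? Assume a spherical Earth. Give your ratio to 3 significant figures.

Mercator areal scale is sec²φ.
At 69.1°: sec²(69.1°) = 1/0.3567² = 7.858.
At 24°: sec²(24°) = 1/0.9135² = 1.198.
Ratio = 7.858/1.198 = cos²(24°)/cos²(69.1°) ≈ 6.56.

6.56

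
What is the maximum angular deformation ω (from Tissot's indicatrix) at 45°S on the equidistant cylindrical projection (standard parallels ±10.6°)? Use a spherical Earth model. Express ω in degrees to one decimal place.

18.8°

In the equirectangular projection with standard parallel φ₀ = 10.6° (x = Rλ cos φ₀, y = Rφ), meridians are true-scale (h = 1) and the parallel scale is k = cos φ₀ / cos φ.
At 45°: h = 1.000, k = 1.390; principal scales a = 1.390, b = 1.000.
sin(ω/2) = (a − b)/(a + b) = 0.3901/2.390 = 0.1632, so ω = 2 arcsin(0.1632) ≈ 18.8°.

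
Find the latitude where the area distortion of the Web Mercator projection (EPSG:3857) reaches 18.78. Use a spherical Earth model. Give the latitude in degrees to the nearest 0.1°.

76.7°

Mercator areal scale is sec²φ.
sec²φ = 18.78  ⇒  cos²φ = 0.05325  ⇒  cos φ = 0.2308.
φ = arccos(0.2308) ≈ 76.7°.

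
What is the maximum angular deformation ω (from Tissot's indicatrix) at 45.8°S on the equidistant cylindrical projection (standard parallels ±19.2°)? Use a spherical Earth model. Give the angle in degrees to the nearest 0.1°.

The equidistant cylindrical projection with φ₀ = 19.2° has h = 1 (meridians true) and k = cos φ₀ / cos φ along parallels.
At 45.8°: h = 1.000, k = 1.355; principal scales a = 1.355, b = 1.000.
sin(ω/2) = (a − b)/(a + b) = 0.3546/2.355 = 0.1506, so ω = 2 arcsin(0.1506) ≈ 17.3°.

17.3°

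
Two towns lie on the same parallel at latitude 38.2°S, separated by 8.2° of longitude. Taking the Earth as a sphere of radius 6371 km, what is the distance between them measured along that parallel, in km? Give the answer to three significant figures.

717 km

Arc length along a parallel = R cos φ · Δλ (with Δλ in radians).
= 6371 × cos 38.2° × (8.2° × π/180) = 6371 × 0.7859 × 0.1431 ≈ 717 km.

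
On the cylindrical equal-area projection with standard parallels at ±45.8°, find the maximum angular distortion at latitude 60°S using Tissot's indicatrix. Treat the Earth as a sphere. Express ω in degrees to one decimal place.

A cylindrical equal-area projection with standard parallel φ₀ has meridian scale h = cos φ / cos φ₀ and parallel scale k = cos φ₀ / cos φ (so areas are preserved, h·k = 1).
At 60°: h = 0.7172, k = 1.394; principal scales a = 1.394, b = 0.7172.
sin(ω/2) = (a − b)/(a + b) = 0.6771/2.112 = 0.3207, so ω = 2 arcsin(0.3207) ≈ 37.4°.

37.4°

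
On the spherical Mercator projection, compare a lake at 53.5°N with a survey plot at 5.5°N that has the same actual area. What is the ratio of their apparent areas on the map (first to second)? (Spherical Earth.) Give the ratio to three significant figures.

2.80

Mercator areal scale is sec²φ.
At 53.5°: sec²(53.5°) = 1/0.5948² = 2.826.
At 5.5°: sec²(5.5°) = 1/0.9954² = 1.009.
Ratio = 2.826/1.009 = cos²(5.5°)/cos²(53.5°) ≈ 2.80.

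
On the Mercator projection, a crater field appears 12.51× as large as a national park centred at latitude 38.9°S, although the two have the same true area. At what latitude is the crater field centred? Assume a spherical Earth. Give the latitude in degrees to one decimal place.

77.3°

On Mercator, (apparent₁)/(apparent₂) = sec²φ₁ / sec²φ₂ when true areas are equal.
cos²φ₂ / cos²φ₁ = 12.51  ⇒  cos φ₁ = cos 38.9° / √12.51 = 0.7782/3.537 = 0.2200.
φ₁ = arccos(0.2200) ≈ 77.3°.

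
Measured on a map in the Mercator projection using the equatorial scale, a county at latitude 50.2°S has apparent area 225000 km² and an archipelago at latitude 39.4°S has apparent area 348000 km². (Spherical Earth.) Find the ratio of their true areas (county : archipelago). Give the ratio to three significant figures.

On Mercator the areal scale is sec²φ, so true area = apparent × cos²φ.
True area of county: 225000 × cos²(50.2°) = 225000 × 0.4097 = 92190 km².
True area of archipelago: 348000 × cos²(39.4°) = 348000 × 0.5971 = 207800 km².
Ratio = 92190 / 207800 ≈ 0.444.

0.444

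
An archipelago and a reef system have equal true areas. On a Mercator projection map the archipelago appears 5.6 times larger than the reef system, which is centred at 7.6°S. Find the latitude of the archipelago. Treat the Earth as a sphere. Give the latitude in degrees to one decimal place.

65.2°

For equal true areas on Mercator, apparent areas scale as sec²φ, so the ratio is cos²φ₂ / cos²φ₁.
cos²φ₂ / cos²φ₁ = 5.6  ⇒  cos φ₁ = cos 7.6° / √5.6 = 0.9912/2.366 = 0.4189.
φ₁ = arccos(0.4189) ≈ 65.2°.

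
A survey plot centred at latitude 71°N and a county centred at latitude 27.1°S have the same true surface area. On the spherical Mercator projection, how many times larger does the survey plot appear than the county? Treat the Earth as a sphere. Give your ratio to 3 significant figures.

7.48

Mercator areal scale is sec²φ.
At 71°: sec²(71°) = 1/0.3256² = 9.434.
At 27.1°: sec²(27.1°) = 1/0.8902² = 1.262.
Ratio = 9.434/1.262 = cos²(27.1°)/cos²(71°) ≈ 7.48.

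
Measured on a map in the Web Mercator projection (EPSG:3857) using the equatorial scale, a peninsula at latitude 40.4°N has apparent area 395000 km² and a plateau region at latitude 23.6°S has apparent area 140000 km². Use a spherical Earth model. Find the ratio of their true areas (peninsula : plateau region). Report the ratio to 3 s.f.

1.95

On Mercator the areal scale is sec²φ, so true area = apparent × cos²φ.
True area of peninsula: 395000 × cos²(40.4°) = 395000 × 0.5799 = 229100 km².
True area of plateau region: 140000 × cos²(23.6°) = 140000 × 0.8397 = 117600 km².
Ratio = 229100 / 117600 ≈ 1.95.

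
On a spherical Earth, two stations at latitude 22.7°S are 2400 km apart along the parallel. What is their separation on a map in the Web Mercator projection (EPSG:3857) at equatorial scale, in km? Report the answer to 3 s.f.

Mercator is conformal, so the point scale is isotropic: h = k = sec φ = 1/cos φ.
Along the parallel, k = sec 22.7° = 1/0.9225 = 1.084.
Map distance = 2400 × 1.084 ≈ 2600 km.

2600 km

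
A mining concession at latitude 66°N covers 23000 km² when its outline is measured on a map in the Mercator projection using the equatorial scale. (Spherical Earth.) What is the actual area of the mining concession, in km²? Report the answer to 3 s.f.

The Mercator projection is conformal; its linear scale factor is the same in every direction and equals sec φ = 1/cos φ.
Areal scale = k² = sec²φ = 1/cos²(66°) = 1/0.4067² = 6.045.
True area = apparent / (areal scale) = 23000 / 6.045 ≈ 3800 km².

3800 km²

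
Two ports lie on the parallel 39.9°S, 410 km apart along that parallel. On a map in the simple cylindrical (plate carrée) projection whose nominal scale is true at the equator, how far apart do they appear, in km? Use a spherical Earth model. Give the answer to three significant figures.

534 km

Plate carrée maps x = Rλ, y = Rφ. The meridian scale is h = 1 and the parallel scale is k = 1/cos φ = sec φ.
Along the parallel, k = sec 39.9° = 1/0.7672 = 1.304.
Map distance = 410 × 1.304 ≈ 534 km.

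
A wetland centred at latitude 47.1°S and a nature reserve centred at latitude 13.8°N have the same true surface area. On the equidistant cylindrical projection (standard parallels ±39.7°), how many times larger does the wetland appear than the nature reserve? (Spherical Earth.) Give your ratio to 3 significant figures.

1.43

The equidistant cylindrical projection with φ₀ = 39.7° has h = 1 (meridians true) and k = cos φ₀ / cos φ along parallels.
Areal scale at 47.1°: h·k = 1.000 × 1.130 = 1.130.
Areal scale at 13.8°: h·k = 1.000 × 0.7923 = 0.7923.
Ratio = 1.130/0.7923 ≈ 1.43.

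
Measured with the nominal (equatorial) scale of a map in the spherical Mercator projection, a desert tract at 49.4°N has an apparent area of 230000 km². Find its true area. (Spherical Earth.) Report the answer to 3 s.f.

97400 km²

The Mercator projection is conformal; its linear scale factor is the same in every direction and equals sec φ = 1/cos φ.
Areal scale = k² = sec²φ = 1/cos²(49.4°) = 1/0.6508² = 2.361.
True area = apparent / (areal scale) = 230000 / 2.361 ≈ 97400 km².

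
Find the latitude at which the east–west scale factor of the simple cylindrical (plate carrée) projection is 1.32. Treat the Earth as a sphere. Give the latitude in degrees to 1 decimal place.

40.7°

Plate carrée: h = 1, k = sec φ along parallels.
sec φ = 1.32  ⇒  cos φ = 0.7576  ⇒  φ ≈ 40.7°.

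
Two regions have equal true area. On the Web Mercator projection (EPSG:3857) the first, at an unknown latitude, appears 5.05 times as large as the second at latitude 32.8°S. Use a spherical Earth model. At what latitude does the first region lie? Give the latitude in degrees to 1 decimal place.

68.0°

For equal true areas on Mercator, apparent areas scale as sec²φ, so the ratio is cos²φ₂ / cos²φ₁.
cos²φ₂ / cos²φ₁ = 5.05  ⇒  cos φ₁ = cos 32.8° / √5.05 = 0.8406/2.247 = 0.3740.
φ₁ = arccos(0.3740) ≈ 68.0°.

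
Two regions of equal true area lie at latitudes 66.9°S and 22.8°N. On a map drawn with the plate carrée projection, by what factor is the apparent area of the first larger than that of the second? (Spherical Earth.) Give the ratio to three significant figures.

Plate carrée maps x = Rλ, y = Rφ. The meridian scale is h = 1 and the parallel scale is k = 1/cos φ = sec φ.
Areal scale at 66.9°: h·k = 1.000 × 2.549 = 2.549.
Areal scale at 22.8°: h·k = 1.000 × 1.085 = 1.085.
Ratio = 2.549/1.085 ≈ 2.35.

2.35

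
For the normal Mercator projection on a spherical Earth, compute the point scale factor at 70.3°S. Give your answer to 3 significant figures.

2.97

The Mercator projection is conformal; its linear scale factor is the same in every direction and equals sec φ = 1/cos φ.
k = 1/cos 70.3° = 1/0.3371 = 2.967.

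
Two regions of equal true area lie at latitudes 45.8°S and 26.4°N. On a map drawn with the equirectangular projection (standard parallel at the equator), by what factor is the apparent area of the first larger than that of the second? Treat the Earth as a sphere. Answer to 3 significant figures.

1.28

Plate carrée maps x = Rλ, y = Rφ. The meridian scale is h = 1 and the parallel scale is k = 1/cos φ = sec φ.
Areal scale at 45.8°: h·k = 1.000 × 1.434 = 1.434.
Areal scale at 26.4°: h·k = 1.000 × 1.116 = 1.116.
Ratio = 1.434/1.116 ≈ 1.28.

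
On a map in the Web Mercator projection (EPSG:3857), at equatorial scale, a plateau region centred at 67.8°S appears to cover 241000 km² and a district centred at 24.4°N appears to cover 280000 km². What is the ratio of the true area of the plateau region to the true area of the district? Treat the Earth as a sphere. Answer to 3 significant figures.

Since Mercator area scale is 1/cos²φ, the true area equals the apparent area multiplied by cos²φ.
True area of plateau region: 241000 × cos²(67.8°) = 241000 × 0.1428 = 34410 km².
True area of district: 280000 × cos²(24.4°) = 280000 × 0.8293 = 232200 km².
Ratio = 34410 / 232200 ≈ 0.148.

0.148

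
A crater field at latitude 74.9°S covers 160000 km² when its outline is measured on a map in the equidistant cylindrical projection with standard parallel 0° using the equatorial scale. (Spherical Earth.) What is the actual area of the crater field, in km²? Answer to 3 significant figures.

Plate carrée maps x = Rλ, y = Rφ. The meridian scale is h = 1 and the parallel scale is k = 1/cos φ = sec φ.
Areal scale = h·k = 1 × sec φ; at 74.9°, h = 1.000, k = 3.839, so h·k = 3.839.
True area = apparent / (areal scale) = 160000 / 3.839 ≈ 41700 km².

41700 km²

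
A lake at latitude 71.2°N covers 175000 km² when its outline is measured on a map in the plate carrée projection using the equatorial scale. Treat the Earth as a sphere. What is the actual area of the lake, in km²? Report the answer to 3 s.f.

56400 km²

For the equirectangular projection with φ₀ = 0 (plate carrée), h = 1 along meridians and k = sec φ along parallels.
Areal scale = h·k = 1 × sec φ; at 71.2°, h = 1.000, k = 3.103, so h·k = 3.103.
True area = apparent / (areal scale) = 175000 / 3.103 ≈ 56400 km².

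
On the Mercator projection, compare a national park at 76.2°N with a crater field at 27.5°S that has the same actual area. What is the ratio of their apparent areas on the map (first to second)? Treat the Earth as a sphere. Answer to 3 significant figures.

Mercator is conformal with k = sec φ, so areal scale = k² = sec²φ.
At 76.2°: sec²(76.2°) = 1/0.2385² = 17.58.
At 27.5°: sec²(27.5°) = 1/0.8870² = 1.271.
Ratio = 17.58/1.271 = cos²(27.5°)/cos²(76.2°) ≈ 13.8.

13.8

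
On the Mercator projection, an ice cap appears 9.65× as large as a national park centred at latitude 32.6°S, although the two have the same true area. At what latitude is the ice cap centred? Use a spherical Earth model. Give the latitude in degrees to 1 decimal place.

For equal true areas on Mercator, apparent areas scale as sec²φ, so the ratio is cos²φ₂ / cos²φ₁.
cos²φ₂ / cos²φ₁ = 9.65  ⇒  cos φ₁ = cos 32.6° / √9.65 = 0.8425/3.106 = 0.2712.
φ₁ = arccos(0.2712) ≈ 74.3°.

74.3°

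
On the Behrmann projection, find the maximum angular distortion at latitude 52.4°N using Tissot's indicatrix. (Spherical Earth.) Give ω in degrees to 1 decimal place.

39.3°

Behrmann is a cylindrical equal-area projection with standard parallels at ±30°. For cylindrical equal-area with standard parallel φ₀, h = cos φ / cos φ₀ and k = cos φ₀ / cos φ, so h·k = 1.
At 52.4°: h = 0.7045, k = 1.419; principal scales a = 1.419, b = 0.7045.
sin(ω/2) = (a − b)/(a + b) = 0.7148/2.124 = 0.3366, so ω = 2 arcsin(0.3366) ≈ 39.3°.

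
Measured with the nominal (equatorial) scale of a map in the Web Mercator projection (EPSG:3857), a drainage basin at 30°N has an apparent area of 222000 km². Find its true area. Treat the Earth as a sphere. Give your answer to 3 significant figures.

166000 km²

Mercator is conformal, so the point scale is isotropic: h = k = sec φ = 1/cos φ.
Areal scale = k² = sec²φ = 1/cos²(30°) = 1/0.8660² = 1.333.
True area = apparent / (areal scale) = 222000 / 1.333 ≈ 166000 km².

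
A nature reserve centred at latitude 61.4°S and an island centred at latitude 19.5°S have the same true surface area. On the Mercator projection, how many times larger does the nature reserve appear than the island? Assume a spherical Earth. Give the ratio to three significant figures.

3.88

Mercator is conformal with k = sec φ, so areal scale = k² = sec²φ.
At 61.4°: sec²(61.4°) = 1/0.4787² = 4.364.
At 19.5°: sec²(19.5°) = 1/0.9426² = 1.125.
Ratio = 4.364/1.125 = cos²(19.5°)/cos²(61.4°) ≈ 3.88.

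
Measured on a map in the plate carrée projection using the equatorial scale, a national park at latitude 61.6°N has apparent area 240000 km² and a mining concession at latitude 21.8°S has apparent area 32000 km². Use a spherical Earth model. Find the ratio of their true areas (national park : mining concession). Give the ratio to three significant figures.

3.84

On the plate carrée, areal scale = h·k = 1 × sec φ, so true area = apparent × cos φ.
True area of national park: 240000 × cos(61.6°) = 240000 × 0.4756 = 114100 km².
True area of mining concession: 32000 × cos(21.8°) = 32000 × 0.9285 = 29710 km².
Ratio = 114100 / 29710 ≈ 3.84.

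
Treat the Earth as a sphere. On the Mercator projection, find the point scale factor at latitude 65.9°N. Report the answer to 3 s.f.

2.45

For Mercator, h = k = sec φ (a conformal cylindrical projection has a single point scale, 1/cos φ).
k = 1/cos 65.9° = 1/0.4083 = 2.449.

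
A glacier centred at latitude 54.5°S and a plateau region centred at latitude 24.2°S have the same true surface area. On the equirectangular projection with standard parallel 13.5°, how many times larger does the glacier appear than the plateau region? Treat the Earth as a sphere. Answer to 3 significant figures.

The equidistant cylindrical projection with φ₀ = 13.5° has h = 1 (meridians true) and k = cos φ₀ / cos φ along parallels.
Areal scale at 54.5°: h·k = 1.000 × 1.674 = 1.674.
Areal scale at 24.2°: h·k = 1.000 × 1.066 = 1.066.
Ratio = 1.674/1.066 ≈ 1.57.

1.57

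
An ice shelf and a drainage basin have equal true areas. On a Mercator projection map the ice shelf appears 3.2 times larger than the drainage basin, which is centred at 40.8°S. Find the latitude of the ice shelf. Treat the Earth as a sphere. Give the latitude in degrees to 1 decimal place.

65.0°

On Mercator, (apparent₁)/(apparent₂) = sec²φ₁ / sec²φ₂ when true areas are equal.
cos²φ₂ / cos²φ₁ = 3.2  ⇒  cos φ₁ = cos 40.8° / √3.2 = 0.7570/1.789 = 0.4232.
φ₁ = arccos(0.4232) ≈ 65.0°.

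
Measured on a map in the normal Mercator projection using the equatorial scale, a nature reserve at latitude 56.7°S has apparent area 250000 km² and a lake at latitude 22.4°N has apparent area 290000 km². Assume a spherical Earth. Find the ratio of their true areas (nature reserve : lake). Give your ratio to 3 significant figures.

Since Mercator area scale is 1/cos²φ, the true area equals the apparent area multiplied by cos²φ.
True area of nature reserve: 250000 × cos²(56.7°) = 250000 × 0.3014 = 75360 km².
True area of lake: 290000 × cos²(22.4°) = 290000 × 0.8548 = 247900 km².
Ratio = 75360 / 247900 ≈ 0.304.

0.304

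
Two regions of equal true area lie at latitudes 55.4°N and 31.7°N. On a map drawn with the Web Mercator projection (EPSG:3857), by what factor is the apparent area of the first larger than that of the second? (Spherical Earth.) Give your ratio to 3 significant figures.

Mercator areal scale is sec²φ.
At 55.4°: sec²(55.4°) = 1/0.5678² = 3.101.
At 31.7°: sec²(31.7°) = 1/0.8508² = 1.381.
Ratio = 3.101/1.381 = cos²(31.7°)/cos²(55.4°) ≈ 2.24.

2.24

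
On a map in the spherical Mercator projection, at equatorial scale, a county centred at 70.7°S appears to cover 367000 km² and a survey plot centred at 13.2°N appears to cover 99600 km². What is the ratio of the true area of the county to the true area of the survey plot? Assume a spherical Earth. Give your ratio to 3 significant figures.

0.425

Since Mercator area scale is 1/cos²φ, the true area equals the apparent area multiplied by cos²φ.
True area of county: 367000 × cos²(70.7°) = 367000 × 0.1092 = 40090 km².
True area of survey plot: 99600 × cos²(13.2°) = 99600 × 0.9479 = 94410 km².
Ratio = 40090 / 94410 ≈ 0.425.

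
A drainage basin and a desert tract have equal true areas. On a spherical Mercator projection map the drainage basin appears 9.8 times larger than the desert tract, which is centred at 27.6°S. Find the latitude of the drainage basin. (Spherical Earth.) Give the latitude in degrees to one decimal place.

73.6°

Mercator areal scale is sec²φ, so apparent-area ratio = sec²φ₁ / sec²φ₂ = cos²φ₂ / cos²φ₁.
cos²φ₂ / cos²φ₁ = 9.8  ⇒  cos φ₁ = cos 27.6° / √9.8 = 0.8862/3.130 = 0.2831.
φ₁ = arccos(0.2831) ≈ 73.6°.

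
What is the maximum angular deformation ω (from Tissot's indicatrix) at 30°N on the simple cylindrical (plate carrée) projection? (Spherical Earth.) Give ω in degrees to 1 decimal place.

8.2°

In the plate carrée (x = Rλ, y = Rφ), meridians are true-scale (h = 1) and parallels are stretched by k = sec φ.
At 30°: h = 1.000, k = 1.155; principal scales a = 1.155, b = 1.000.
sin(ω/2) = (a − b)/(a + b) = 0.1547/2.155 = 0.07180, so ω = 2 arcsin(0.07180) ≈ 8.2°.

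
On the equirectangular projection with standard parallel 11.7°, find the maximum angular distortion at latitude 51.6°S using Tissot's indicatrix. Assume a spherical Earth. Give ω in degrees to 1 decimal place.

In the equirectangular projection with standard parallel φ₀ = 11.7° (x = Rλ cos φ₀, y = Rφ), meridians are true-scale (h = 1) and the parallel scale is k = cos φ₀ / cos φ.
At 51.6°: h = 1.000, k = 1.576; principal scales a = 1.576, b = 1.000.
sin(ω/2) = (a − b)/(a + b) = 0.5765/2.576 = 0.2237, so ω = 2 arcsin(0.2237) ≈ 25.9°.

25.9°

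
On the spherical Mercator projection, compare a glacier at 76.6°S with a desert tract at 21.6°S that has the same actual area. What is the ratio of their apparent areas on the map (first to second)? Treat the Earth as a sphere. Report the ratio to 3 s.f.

16.1

Mercator areal scale is sec²φ.
At 76.6°: sec²(76.6°) = 1/0.2317² = 18.62.
At 21.6°: sec²(21.6°) = 1/0.9298² = 1.157.
Ratio = 18.62/1.157 = cos²(21.6°)/cos²(76.6°) ≈ 16.1.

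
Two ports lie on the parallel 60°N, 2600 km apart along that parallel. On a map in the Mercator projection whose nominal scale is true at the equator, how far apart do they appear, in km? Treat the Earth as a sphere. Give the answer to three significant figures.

For Mercator, h = k = sec φ (a conformal cylindrical projection has a single point scale, 1/cos φ).
Along the parallel, k = sec 60° = 1/0.5000 = 2.000.
Map distance = 2600 × 2.000 ≈ 5200 km.

5200 km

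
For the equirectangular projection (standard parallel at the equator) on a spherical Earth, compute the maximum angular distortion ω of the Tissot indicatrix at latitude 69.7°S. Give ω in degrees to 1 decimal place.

58.0°

In the plate carrée (x = Rλ, y = Rφ), meridians are true-scale (h = 1) and parallels are stretched by k = sec φ.
At 69.7°: h = 1.000, k = 2.882; principal scales a = 2.882, b = 1.000.
sin(ω/2) = (a − b)/(a + b) = 1.882/3.882 = 0.4849, so ω = 2 arcsin(0.4849) ≈ 58.0°.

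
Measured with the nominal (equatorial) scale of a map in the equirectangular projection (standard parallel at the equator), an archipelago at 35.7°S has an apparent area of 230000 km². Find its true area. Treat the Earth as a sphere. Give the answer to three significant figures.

Plate carrée maps x = Rλ, y = Rφ. The meridian scale is h = 1 and the parallel scale is k = 1/cos φ = sec φ.
Areal scale = h·k = 1 × sec φ; at 35.7°, h = 1.000, k = 1.231, so h·k = 1.231.
True area = apparent / (areal scale) = 230000 / 1.231 ≈ 187000 km².

187000 km²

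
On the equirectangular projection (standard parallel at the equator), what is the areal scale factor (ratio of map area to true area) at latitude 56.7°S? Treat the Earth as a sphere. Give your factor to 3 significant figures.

For the equirectangular projection with φ₀ = 0 (plate carrée), h = 1 along meridians and k = sec φ along parallels.
Areal scale = h·k = 1 × sec φ; at 56.7°, h = 1.000, k = 1.821, so h·k = 1.821.

1.82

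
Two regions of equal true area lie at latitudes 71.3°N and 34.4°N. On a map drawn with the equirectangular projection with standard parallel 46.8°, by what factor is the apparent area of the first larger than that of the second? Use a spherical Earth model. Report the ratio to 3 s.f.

The equidistant cylindrical projection with φ₀ = 46.8° has h = 1 (meridians true) and k = cos φ₀ / cos φ along parallels.
Areal scale at 71.3°: h·k = 1.000 × 2.135 = 2.135.
Areal scale at 34.4°: h·k = 1.000 × 0.8296 = 0.8296.
Ratio = 2.135/0.8296 ≈ 2.57.

2.57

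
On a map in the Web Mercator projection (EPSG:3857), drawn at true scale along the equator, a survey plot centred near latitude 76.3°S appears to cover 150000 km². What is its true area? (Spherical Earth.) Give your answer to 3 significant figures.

For Mercator, h = k = sec φ (a conformal cylindrical projection has a single point scale, 1/cos φ).
Areal scale = k² = sec²φ = 1/cos²(76.3°) = 1/0.2368² = 17.83.
True area = apparent / (areal scale) = 150000 / 17.83 ≈ 8410 km².

8410 km²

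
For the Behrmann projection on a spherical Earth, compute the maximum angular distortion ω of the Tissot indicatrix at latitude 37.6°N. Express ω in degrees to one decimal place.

10.2°

The Behrmann projection is cylindrical equal-area with φ₀ = 30°. Cylindrical equal-area (φ₀ = 30°): h = cos φ / cos 30° along meridians, k = cos 30° / cos φ along parallels; h·k = 1.
At 37.6°: h = 0.9149, k = 1.093; principal scales a = 1.093, b = 0.9149.
sin(ω/2) = (a − b)/(a + b) = 0.1782/2.008 = 0.08875, so ω = 2 arcsin(0.08875) ≈ 10.2°.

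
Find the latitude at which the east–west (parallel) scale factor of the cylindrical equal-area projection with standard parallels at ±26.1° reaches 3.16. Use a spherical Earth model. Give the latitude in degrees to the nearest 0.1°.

A cylindrical equal-area projection with standard parallel φ₀ has meridian scale h = cos φ / cos φ₀ and parallel scale k = cos φ₀ / cos φ (so areas are preserved, h·k = 1).
k = cos φ₀ / cos φ = 3.16  ⇒  cos φ = cos 26.1° / 3.16 = 0.2842.
φ = arccos(0.2842) ≈ 73.5°.

73.5°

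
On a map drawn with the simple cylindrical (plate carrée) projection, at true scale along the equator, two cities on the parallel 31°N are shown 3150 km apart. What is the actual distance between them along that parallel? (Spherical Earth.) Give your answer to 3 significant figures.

2700 km

In the plate carrée (x = Rλ, y = Rφ), meridians are true-scale (h = 1) and parallels are stretched by k = sec φ.
Along the parallel at 31°, map distances are exaggerated by k = sec 31° = 1.167.
True distance = 3150 / 1.167 = 3150 × cos 31° ≈ 2700 km.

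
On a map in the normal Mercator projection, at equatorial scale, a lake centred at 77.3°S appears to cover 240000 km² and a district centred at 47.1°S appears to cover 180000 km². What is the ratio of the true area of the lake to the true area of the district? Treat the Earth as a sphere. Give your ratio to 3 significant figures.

0.139

Since Mercator area scale is 1/cos²φ, the true area equals the apparent area multiplied by cos²φ.
True area of lake: 240000 × cos²(77.3°) = 240000 × 0.04833 = 11600 km².
True area of district: 180000 × cos²(47.1°) = 180000 × 0.4634 = 83410 km².
Ratio = 11600 / 83410 ≈ 0.139.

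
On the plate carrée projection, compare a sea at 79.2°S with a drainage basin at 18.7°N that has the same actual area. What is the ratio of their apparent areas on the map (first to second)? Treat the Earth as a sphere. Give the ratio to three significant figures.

5.05

In the plate carrée (x = Rλ, y = Rφ), meridians are true-scale (h = 1) and parallels are stretched by k = sec φ.
Areal scale at 79.2°: h·k = 1.000 × 5.337 = 5.337.
Areal scale at 18.7°: h·k = 1.000 × 1.056 = 1.056.
Ratio = 5.337/1.056 ≈ 5.05.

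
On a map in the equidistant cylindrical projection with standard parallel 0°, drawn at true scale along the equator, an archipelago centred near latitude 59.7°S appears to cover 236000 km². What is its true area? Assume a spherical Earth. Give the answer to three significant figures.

119000 km²

Plate carrée maps x = Rλ, y = Rφ. The meridian scale is h = 1 and the parallel scale is k = 1/cos φ = sec φ.
Areal scale = h·k = 1 × sec φ; at 59.7°, h = 1.000, k = 1.982, so h·k = 1.982.
True area = apparent / (areal scale) = 236000 / 1.982 ≈ 119000 km².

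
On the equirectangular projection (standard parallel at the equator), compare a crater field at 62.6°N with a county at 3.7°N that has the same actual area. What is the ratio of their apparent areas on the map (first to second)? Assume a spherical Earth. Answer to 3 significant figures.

2.17

In the plate carrée (x = Rλ, y = Rφ), meridians are true-scale (h = 1) and parallels are stretched by k = sec φ.
Areal scale at 62.6°: h·k = 1.000 × 2.173 = 2.173.
Areal scale at 3.7°: h·k = 1.000 × 1.002 = 1.002.
Ratio = 2.173/1.002 ≈ 2.17.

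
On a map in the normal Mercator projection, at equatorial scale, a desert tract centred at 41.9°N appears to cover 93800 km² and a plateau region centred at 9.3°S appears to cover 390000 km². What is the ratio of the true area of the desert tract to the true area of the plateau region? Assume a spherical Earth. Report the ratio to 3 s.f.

Mercator's areal exaggeration is sec²φ; hence true area = (apparent area) · cos²φ.
True area of desert tract: 93800 × cos²(41.9°) = 93800 × 0.5540 = 51970 km².
True area of plateau region: 390000 × cos²(9.3°) = 390000 × 0.9739 = 379800 km².
Ratio = 51970 / 379800 ≈ 0.137.

0.137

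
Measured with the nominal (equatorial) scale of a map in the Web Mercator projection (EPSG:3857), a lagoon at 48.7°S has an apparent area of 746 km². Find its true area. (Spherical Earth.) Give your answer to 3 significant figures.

325 km²

For Mercator, h = k = sec φ (a conformal cylindrical projection has a single point scale, 1/cos φ).
Areal scale = k² = sec²φ = 1/cos²(48.7°) = 1/0.6600² = 2.296.
True area = apparent / (areal scale) = 746 / 2.296 ≈ 325 km².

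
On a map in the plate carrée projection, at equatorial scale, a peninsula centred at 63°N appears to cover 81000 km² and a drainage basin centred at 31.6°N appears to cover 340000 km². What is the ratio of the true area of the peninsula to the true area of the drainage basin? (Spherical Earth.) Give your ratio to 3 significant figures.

On the plate carrée, areal scale = h·k = 1 × sec φ, so true area = apparent × cos φ.
True area of peninsula: 81000 × cos(63°) = 81000 × 0.4540 = 36770 km².
True area of drainage basin: 340000 × cos(31.6°) = 340000 × 0.8517 = 289600 km².
Ratio = 36770 / 289600 ≈ 0.127.

0.127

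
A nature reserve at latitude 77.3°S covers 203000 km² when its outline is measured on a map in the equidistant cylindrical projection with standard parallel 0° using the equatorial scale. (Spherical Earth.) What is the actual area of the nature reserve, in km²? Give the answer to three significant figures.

44600 km²

For the equirectangular projection with φ₀ = 0 (plate carrée), h = 1 along meridians and k = sec φ along parallels.
Areal scale = h·k = 1 × sec φ; at 77.3°, h = 1.000, k = 4.549, so h·k = 4.549.
True area = apparent / (areal scale) = 203000 / 4.549 ≈ 44600 km².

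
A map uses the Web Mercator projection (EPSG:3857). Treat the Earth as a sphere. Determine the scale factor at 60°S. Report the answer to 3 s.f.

Mercator is conformal, so the point scale is isotropic: h = k = sec φ = 1/cos φ.
k = 1/cos 60° = 1/0.5000 = 2.000.

2.00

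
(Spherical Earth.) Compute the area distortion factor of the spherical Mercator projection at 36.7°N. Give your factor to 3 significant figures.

The Mercator projection is conformal; its linear scale factor is the same in every direction and equals sec φ = 1/cos φ.
Areal scale = k² = sec²φ = 1/cos²(36.7°) = 1/0.8018² = 1.556.

1.56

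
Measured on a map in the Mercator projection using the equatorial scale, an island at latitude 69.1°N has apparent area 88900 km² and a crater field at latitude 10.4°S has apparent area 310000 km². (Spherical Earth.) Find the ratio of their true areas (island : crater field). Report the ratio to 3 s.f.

0.0377

Since Mercator area scale is 1/cos²φ, the true area equals the apparent area multiplied by cos²φ.
True area of island: 88900 × cos²(69.1°) = 88900 × 0.1273 = 11310 km².
True area of crater field: 310000 × cos²(10.4°) = 310000 × 0.9674 = 299900 km².
Ratio = 11310 / 299900 ≈ 0.0377.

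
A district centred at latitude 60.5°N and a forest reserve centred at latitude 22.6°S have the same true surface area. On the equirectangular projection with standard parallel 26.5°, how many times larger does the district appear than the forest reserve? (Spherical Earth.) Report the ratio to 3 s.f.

1.87

The equidistant cylindrical projection with φ₀ = 26.5° has h = 1 (meridians true) and k = cos φ₀ / cos φ along parallels.
Areal scale at 60.5°: h·k = 1.000 × 1.817 = 1.817.
Areal scale at 22.6°: h·k = 1.000 × 0.9694 = 0.9694.
Ratio = 1.817/0.9694 ≈ 1.87.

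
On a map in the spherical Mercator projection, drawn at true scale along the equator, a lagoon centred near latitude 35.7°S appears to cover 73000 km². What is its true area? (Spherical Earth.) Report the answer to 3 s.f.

48100 km²

For Mercator, h = k = sec φ (a conformal cylindrical projection has a single point scale, 1/cos φ).
Areal scale = k² = sec²φ = 1/cos²(35.7°) = 1/0.8121² = 1.516.
True area = apparent / (areal scale) = 73000 / 1.516 ≈ 48100 km².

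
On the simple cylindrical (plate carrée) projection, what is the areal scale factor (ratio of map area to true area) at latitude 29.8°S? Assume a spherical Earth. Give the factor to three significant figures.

1.15

In the plate carrée (x = Rλ, y = Rφ), meridians are true-scale (h = 1) and parallels are stretched by k = sec φ.
Areal scale = h·k = 1 × sec φ; at 29.8°, h = 1.000, k = 1.152, so h·k = 1.152.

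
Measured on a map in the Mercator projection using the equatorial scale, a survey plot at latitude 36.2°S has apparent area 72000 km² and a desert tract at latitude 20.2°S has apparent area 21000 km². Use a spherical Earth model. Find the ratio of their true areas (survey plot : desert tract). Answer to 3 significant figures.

Since Mercator area scale is 1/cos²φ, the true area equals the apparent area multiplied by cos²φ.
True area of survey plot: 72000 × cos²(36.2°) = 72000 × 0.6512 = 46890 km².
True area of desert tract: 21000 × cos²(20.2°) = 21000 × 0.8808 = 18500 km².
Ratio = 46890 / 18500 ≈ 2.53.

2.53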